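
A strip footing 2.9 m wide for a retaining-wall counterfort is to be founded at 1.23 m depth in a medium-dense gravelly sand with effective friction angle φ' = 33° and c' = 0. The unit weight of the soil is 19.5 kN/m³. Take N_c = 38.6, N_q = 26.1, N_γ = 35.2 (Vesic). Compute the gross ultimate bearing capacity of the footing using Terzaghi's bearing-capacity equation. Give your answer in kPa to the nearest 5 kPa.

q = γ·D_f = 19.5 × 1.23 = 23.985 kPa.
q·N_q = 23.985 × 26.1 = 626.01 kPa
0.5·γ·B·N_γ = 0.5 × 19.5 × 2.9 × 35.2 = 995.28 kPa
q_ult = 626.01 + 995.28 = 1621.3 kPa.

q_ult ≈ 1620 kPa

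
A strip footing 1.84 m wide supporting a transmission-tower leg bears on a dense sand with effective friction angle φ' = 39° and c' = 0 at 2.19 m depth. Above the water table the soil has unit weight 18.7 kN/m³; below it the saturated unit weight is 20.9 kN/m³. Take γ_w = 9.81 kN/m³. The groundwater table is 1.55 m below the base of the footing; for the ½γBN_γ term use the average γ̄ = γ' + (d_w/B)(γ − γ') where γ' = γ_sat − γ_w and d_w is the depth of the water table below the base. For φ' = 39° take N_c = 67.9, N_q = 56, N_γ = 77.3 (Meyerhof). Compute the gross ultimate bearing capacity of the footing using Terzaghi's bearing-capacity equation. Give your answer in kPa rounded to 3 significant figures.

q_ult ≈ 3540 kPa

Effective surcharge at the founding depth q = γ·D_f = 18.7 × 2.19 = 40.953 kPa.
With d_w = 1.55 m < B, γ̄ = 11.09 + (1.55/1.84) × (18.7 − 11.09) = 17.501 kN/m³.
q_ult = q·N_q + 0.5·γ·B·N_γ
     = 40.953 × 56 + 0.5 × 17.501 × 1.84 × 77.3
     = 2293.4 + 1244.6 = 3537.9 kPa.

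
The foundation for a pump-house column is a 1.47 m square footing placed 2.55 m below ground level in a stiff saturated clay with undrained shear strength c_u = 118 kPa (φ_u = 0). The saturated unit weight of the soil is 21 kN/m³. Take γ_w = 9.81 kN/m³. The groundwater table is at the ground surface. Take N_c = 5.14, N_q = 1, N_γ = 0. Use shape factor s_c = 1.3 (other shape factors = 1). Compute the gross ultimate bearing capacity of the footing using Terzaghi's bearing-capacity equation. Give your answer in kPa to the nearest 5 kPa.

γ' = 21 − 9.81 = 11.19 kN/m³ (submerged throughout). q = 11.19 × 2.55 = 28.534 kPa.
c·N_c·s_c = 118 × 5.14 × 1.3 = 788.48 kPa
q·N_q = 28.534 × 1 = 28.534 kPa
q_ult = 788.48 + 28.534 = 817.01 kPa.

q_ult ≈ 815 kPa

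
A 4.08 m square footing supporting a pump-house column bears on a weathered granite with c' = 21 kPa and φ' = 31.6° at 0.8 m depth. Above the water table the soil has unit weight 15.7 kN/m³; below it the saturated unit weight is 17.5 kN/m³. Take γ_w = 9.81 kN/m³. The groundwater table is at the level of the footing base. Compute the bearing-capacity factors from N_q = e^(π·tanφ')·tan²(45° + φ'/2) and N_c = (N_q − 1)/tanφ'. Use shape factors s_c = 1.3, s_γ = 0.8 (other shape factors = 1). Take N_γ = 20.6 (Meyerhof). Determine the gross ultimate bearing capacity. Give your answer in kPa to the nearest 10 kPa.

tan31.6° = 0.6152, so N_q = e^(π×0.6152)·tan²(60.8°) = 6.908 × 3.202 = 22.12.
N_c = (22.12 − 1)/tan31.6° = 34.33.
Effective surcharge at the founding depth q = γ·D_f = 15.7 × 0.8 = 12.56 kPa.
The water table coincides with the base, so in the self-weight term γ → γ' = 7.69 kN/m³.
q_ult = c·N_c·s_c + q·N_q + 0.5·γ·B·N_γ·s_γ
     = 21 × 34.326 × 1.3 + 12.56 × 22.117 + 0.5 × 7.69 × 4.08 × 20.6 × 0.8
     = 937.09 + 277.79 + 258.53 = 1473.4 kPa.

q_ult ≈ 1470 kPa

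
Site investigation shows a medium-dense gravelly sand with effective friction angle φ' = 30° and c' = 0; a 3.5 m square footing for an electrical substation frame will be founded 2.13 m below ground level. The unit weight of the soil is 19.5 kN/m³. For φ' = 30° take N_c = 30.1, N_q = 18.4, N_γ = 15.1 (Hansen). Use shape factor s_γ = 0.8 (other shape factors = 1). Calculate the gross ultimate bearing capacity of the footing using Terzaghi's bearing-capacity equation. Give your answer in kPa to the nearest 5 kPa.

q_ult ≈ 1175 kPa

Overburden at base level: q = 19.5 × 2.13 = 41.535 kPa.
Surcharge term q·N_q = 41.535 × 18.4 = 764.24 kPa; self-weight term 0.5·γ·B·N_γ·s_γ = 0.5 × 19.5 × 3.5 × 15.1 × 0.8 = 412.23 kPa.
q_ult = 764.24 + 412.23 = 1176.5 kPa.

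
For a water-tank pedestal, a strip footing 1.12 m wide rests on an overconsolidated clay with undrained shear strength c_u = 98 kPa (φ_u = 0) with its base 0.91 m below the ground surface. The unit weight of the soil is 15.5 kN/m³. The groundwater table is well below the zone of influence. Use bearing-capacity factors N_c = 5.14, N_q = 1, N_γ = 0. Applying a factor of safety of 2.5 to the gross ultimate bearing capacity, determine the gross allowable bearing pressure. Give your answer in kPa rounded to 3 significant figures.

q_all ≈ 207 kPa

Overburden at base level: q = 15.5 × 0.91 = 14.105 kPa.
Cohesion term c·N_c = 98 × 5.14 = 503.72 kPa; surcharge term q·N_q = 14.105 × 1 = 14.105 kPa.
q_ult = 503.72 + 14.105 = 517.82 kPa.
q_all = q_ult / FS = 517.82 / 2.5 = 207.13 kPa.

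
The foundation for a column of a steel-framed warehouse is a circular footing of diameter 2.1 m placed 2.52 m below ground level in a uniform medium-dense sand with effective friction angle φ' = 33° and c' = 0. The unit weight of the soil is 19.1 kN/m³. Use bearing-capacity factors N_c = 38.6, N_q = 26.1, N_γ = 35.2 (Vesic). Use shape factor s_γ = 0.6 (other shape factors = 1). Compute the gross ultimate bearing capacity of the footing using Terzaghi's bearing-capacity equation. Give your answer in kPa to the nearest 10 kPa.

q = γ·D_f = 19.1 × 2.52 = 48.132 kPa.
q·N_q = 48.132 × 26.1 = 1256.2 kPa
0.5·γ·B·N_γ·s_γ = 0.5 × 19.1 × 2.1 × 35.2 × 0.6 = 423.56 kPa
q_ult = 1256.2 + 423.56 = 1679.8 kPa.

q_ult ≈ 1680 kPa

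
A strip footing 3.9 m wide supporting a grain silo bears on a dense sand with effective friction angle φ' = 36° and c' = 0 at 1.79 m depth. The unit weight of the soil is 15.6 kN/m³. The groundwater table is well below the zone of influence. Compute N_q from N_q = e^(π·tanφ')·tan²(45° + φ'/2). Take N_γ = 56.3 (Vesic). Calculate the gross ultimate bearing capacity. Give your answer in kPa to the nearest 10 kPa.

tan36° = 0.7265, so N_q = e^(π×0.7265)·tan²(63°) = 9.801 × 3.852 = 37.75.
Overburden at base level: q = 15.6 × 1.79 = 27.924 kPa.
Surcharge term q·N_q = 27.924 × 37.752 = 1054.2 kPa; self-weight term 0.5·γ·B·N_γ = 0.5 × 15.6 × 3.9 × 56.3 = 1712.6 kPa.
q_ult = 1054.2 + 1712.6 = 2766.8 kPa.

q_ult ≈ 2770 kPa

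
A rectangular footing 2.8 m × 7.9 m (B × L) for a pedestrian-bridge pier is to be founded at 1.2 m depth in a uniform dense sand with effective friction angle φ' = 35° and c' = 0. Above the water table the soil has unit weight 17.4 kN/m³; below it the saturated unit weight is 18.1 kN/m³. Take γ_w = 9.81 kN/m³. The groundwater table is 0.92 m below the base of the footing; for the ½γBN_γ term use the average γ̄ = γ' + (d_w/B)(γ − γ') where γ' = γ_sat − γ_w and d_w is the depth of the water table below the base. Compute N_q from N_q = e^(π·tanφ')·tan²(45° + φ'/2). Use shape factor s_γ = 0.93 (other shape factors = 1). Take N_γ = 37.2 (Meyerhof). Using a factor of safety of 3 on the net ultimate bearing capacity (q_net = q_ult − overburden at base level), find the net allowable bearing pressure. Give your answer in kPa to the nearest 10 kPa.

N_q = e^(π·tan35°)·tan²(62.5°) = 33.3.
Overburden at base level: q = 17.4 × 1.2 = 20.88 kPa.
The water table is 0.92 m below the base (< B = 2.8 m), so the ½γBN_γ term uses γ̄ = γ' + (d_w/B)(γ − γ') = 8.29 + (0.92/2.8)(17.4 − 8.29) = 11.283 kN/m³.
Surcharge term q·N_q = 20.88 × 33.296 = 695.22 kPa; self-weight term 0.5·γ·B·N_γ·s_γ = 0.5 × 11.283 × 2.8 × 37.2 × 0.93 = 546.5 kPa.
q_ult = 695.22 + 546.5 = 1241.7 kPa.
q_net = 1241.7 − 20.88 = 1220.8 kPa.
q_all(net) = 1220.8 / 3 = 406.95 kPa.

q_all(net) ≈ 410 kPa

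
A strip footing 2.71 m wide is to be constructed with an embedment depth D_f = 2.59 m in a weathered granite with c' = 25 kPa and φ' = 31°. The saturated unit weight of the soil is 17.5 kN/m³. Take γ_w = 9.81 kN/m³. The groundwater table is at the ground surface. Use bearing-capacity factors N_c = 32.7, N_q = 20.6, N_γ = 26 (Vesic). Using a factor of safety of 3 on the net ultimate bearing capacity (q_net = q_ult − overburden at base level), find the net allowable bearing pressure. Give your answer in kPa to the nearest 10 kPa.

γ' = 17.5 − 9.81 = 7.69 kN/m³ (submerged throughout). q = 7.69 × 2.59 = 19.917 kPa; the same γ' applies in the ½γBN_γ term.
c·N_c = 25 × 32.7 = 817.5 kPa
q·N_q = 19.917 × 20.6 = 410.29 kPa
0.5·γ·B·N_γ = 0.5 × 7.69 × 2.71 × 26 = 270.92 kPa
q_ult = 817.5 + 410.29 + 270.92 = 1498.7 kPa.
q_net = 1498.7 − 19.917 = 1478.8 kPa.
q_all(net) = 1478.8 / 3 = 492.93 kPa.

q_all(net) ≈ 490 kPa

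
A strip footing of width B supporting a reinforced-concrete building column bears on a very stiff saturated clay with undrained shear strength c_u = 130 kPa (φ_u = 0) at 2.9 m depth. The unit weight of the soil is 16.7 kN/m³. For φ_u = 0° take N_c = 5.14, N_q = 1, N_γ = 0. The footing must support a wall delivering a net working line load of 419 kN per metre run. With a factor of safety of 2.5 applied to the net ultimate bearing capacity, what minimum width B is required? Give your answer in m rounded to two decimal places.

q = γ·D_f = 16.7 × 2.9 = 48.43 kPa.
c·N_c = 130 × 5.14 = 668.2 kPa
q·N_q = 48.43 × 1 = 48.43 kPa
q_ult = 668.2 + 48.43 = 716.63 kPa.
For φ = 0 the ½γBN_γ term vanishes, so q_ult is independent of B. q_net = 716.63 − 48.43 = 668.2 kPa; q_all(net) = 668.2/2.5 = 267.28 kPa.
Required width B = w / q_all(net) = 419 / 267.28 = 1.568 m.

B = 1.57 m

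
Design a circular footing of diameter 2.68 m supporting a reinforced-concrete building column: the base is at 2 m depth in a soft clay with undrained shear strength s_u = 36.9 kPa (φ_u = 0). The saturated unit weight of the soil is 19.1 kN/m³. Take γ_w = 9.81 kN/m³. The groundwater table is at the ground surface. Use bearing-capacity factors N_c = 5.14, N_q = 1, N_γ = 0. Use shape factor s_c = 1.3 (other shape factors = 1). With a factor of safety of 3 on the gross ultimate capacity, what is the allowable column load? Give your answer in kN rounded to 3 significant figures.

P_all ≈ 499 kN

Water table at ground surface, so effective unit weight γ' = 19.1 − 9.81 = 9.29 kN/m³ is used throughout; overburden q = 9.29 × 2 = 18.58 kPa.
Cohesion term c·N_c·s_c = 36.9 × 5.14 × 1.3 = 246.57 kPa; surcharge term q·N_q = 18.58 × 1 = 18.58 kPa.
q_ult = 246.57 + 18.58 = 265.15 kPa.
Gross allowable pressure q_all = 265.15 / 3 = 88.382 kPa.
Footing area = 5.641 m², so allowable column load = 88.382 × 5.641 = 498.56 kN.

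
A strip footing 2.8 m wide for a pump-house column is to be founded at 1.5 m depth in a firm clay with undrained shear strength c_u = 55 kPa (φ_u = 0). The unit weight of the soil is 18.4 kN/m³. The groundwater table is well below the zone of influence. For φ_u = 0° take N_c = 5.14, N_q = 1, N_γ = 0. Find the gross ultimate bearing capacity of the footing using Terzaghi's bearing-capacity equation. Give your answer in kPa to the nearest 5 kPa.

q_ult ≈ 310 kPa

Effective surcharge at the founding depth q = γ·D_f = 18.4 × 1.5 = 27.6 kPa.
q_ult = c·N_c + q·N_q
     = 55 × 5.14 + 27.6 × 1
     = 282.7 + 27.6 = 310.3 kPa.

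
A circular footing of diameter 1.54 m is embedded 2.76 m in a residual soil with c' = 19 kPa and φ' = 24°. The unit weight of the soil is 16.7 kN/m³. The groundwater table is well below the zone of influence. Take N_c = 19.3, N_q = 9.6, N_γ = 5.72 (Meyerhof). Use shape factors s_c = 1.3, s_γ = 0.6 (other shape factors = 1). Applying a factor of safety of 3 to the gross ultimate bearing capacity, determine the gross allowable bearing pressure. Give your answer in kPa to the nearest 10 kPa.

Effective surcharge at the founding depth q = γ·D_f = 16.7 × 2.76 = 46.092 kPa.
q_ult = c·N_c·s_c + q·N_q + 0.5·γ·B·N_γ·s_γ
     = 19 × 19.3 × 1.3 + 46.092 × 9.6 + 0.5 × 16.7 × 1.54 × 5.72 × 0.6
     = 476.71 + 442.48 + 44.132 = 963.33 kPa.
q_all = q_ult / FS = 963.33 / 3 = 321.11 kPa.

q_all ≈ 320 kPa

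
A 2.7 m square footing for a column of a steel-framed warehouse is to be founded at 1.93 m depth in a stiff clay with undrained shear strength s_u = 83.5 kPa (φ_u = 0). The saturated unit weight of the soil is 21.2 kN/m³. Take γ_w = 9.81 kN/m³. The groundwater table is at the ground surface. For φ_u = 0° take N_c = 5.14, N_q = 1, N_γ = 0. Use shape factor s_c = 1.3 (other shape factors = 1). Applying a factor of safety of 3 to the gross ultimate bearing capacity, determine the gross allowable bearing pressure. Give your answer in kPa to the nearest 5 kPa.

With the water table at the surface the whole profile is submerged: γ' = 21.2 − 9.81 = 11.39 kN/m³, so q = γ'·D_f = 21.983 kPa.
q_ult = c·N_c·s_c + q·N_q
     = 83.5 × 5.14 × 1.3 + 21.983 × 1
     = 557.95 + 21.983 = 579.93 kPa.
q_all = q_ult / FS = 579.93 / 3 = 193.31 kPa.

q_all ≈ 195 kPa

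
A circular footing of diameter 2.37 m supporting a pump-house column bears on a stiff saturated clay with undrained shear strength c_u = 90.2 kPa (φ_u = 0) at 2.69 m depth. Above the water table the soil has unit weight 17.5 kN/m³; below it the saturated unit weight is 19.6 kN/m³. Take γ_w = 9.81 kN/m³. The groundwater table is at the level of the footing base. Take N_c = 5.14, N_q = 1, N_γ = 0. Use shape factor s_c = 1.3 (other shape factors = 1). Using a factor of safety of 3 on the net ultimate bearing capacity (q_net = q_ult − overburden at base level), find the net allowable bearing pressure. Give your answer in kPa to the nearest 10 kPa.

q_all(net) ≈ 200 kPa

Overburden at base level: q = 17.5 × 2.69 = 47.075 kPa.
Cohesion term c·N_c·s_c = 90.2 × 5.14 × 1.3 = 602.72 kPa; surcharge term q·N_q = 47.075 × 1 = 47.075 kPa.
q_ult = 602.72 + 47.075 = 649.79 kPa.
q_net = 649.79 − 47.075 = 602.72 kPa.
q_all(net) = 602.72 / 3 = 200.91 kPa.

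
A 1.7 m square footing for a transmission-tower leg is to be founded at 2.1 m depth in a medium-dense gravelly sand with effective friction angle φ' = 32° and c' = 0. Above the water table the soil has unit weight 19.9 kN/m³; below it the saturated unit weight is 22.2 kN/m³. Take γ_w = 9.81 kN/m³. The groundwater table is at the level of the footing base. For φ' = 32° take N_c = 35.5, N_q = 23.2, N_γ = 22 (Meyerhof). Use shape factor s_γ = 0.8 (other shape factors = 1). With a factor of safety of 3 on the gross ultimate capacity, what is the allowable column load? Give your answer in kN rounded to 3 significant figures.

Overburden at base level: q = 19.9 × 2.1 = 41.79 kPa.
Below the base the soil is submerged, so the ½γBN_γ term uses γ' = 22.2 − 9.81 = 12.39 kN/m³.
Surcharge term q·N_q = 41.79 × 23.2 = 969.53 kPa; self-weight term 0.5·γ·B·N_γ·s_γ = 0.5 × 12.39 × 1.7 × 22 × 0.8 = 185.35 kPa.
q_ult = 969.53 + 185.35 = 1154.9 kPa.
Gross allowable pressure q_all = 1154.9 / 3 = 384.96 kPa.
Footing area = 2.89 m², so allowable column load = 384.96 × 2.89 = 1112.5 kN.

P_all ≈ 1110 kN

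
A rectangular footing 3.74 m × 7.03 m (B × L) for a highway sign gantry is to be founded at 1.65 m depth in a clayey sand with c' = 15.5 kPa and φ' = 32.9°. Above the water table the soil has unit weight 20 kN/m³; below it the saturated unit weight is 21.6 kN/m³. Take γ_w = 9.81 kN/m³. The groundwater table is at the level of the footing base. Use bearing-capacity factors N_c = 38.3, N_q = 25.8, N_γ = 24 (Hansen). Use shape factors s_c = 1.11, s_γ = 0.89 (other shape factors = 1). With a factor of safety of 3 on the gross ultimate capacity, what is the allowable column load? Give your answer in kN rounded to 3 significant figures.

P_all ≈ 17400 kN

Effective surcharge at the founding depth q = γ·D_f = 20 × 1.65 = 33 kPa.
The water table coincides with the base, so in the self-weight term γ → γ' = 11.79 kN/m³.
q_ult = c·N_c·s_c + q·N_q + 0.5·γ·B·N_γ·s_γ
     = 15.5 × 38.3 × 1.11 + 33 × 25.8 + 0.5 × 11.79 × 3.74 × 24 × 0.89
     = 658.95 + 851.4 + 470.93 = 1981.3 kPa.
Gross allowable pressure q_all = 1981.3 / 3 = 660.43 kPa.
Footing area = 26.2922 m², so allowable column load = 660.43 × 26.2922 = 17364 kN.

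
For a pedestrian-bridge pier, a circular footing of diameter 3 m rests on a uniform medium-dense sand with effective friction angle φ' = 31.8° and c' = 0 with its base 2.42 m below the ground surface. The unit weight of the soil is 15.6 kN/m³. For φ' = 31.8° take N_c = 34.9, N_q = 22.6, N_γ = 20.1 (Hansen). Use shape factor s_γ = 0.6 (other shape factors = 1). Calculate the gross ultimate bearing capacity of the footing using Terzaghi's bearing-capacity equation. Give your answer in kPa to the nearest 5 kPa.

Effective surcharge at the founding depth q = γ·D_f = 15.6 × 2.42 = 37.752 kPa.
q_ult = q·N_q + 0.5·γ·B·N_γ·s_γ
     = 37.752 × 22.6 + 0.5 × 15.6 × 3 × 20.1 × 0.6
     = 853.2 + 282.2 = 1135.4 kPa.

q_ult ≈ 1135 kPa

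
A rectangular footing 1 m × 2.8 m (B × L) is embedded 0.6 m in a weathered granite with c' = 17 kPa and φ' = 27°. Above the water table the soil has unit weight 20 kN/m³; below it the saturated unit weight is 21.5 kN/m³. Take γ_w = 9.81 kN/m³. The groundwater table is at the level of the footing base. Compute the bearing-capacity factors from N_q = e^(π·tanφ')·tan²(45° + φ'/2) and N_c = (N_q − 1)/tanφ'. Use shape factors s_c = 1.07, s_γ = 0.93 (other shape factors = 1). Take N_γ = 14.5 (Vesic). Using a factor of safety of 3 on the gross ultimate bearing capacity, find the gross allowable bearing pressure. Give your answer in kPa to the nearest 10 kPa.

N_q = e^(π·tan27°)·tan²(58.5°) = 13.2; N_c = (N_q − 1)/tanφ' = 23.94.
Effective surcharge at the founding depth q = γ·D_f = 20 × 0.6 = 12 kPa.
The water table coincides with the base, so in the self-weight term γ → γ' = 11.69 kN/m³.
q_ult = c·N_c·s_c + q·N_q + 0.5·γ·B·N_γ·s_γ
     = 17 × 23.942 × 1.07 + 12 × 13.199 + 0.5 × 11.69 × 1 × 14.5 × 0.93
     = 435.51 + 158.39 + 78.82 = 672.72 kPa.
q_all = 672.72 / 3 = 224.24 kPa.

q_all ≈ 220 kPa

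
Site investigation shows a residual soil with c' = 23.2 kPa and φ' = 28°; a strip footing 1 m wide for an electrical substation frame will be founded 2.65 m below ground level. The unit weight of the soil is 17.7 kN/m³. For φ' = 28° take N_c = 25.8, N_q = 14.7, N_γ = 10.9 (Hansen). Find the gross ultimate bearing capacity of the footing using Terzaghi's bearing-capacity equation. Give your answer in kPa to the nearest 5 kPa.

q_ult ≈ 1385 kPa

Effective surcharge at the founding depth q = γ·D_f = 17.7 × 2.65 = 46.905 kPa.
q_ult = c·N_c + q·N_q + 0.5·γ·B·N_γ
     = 23.2 × 25.8 + 46.905 × 14.7 + 0.5 × 17.7 × 1 × 10.9
     = 598.56 + 689.5 + 96.465 = 1384.5 kPa.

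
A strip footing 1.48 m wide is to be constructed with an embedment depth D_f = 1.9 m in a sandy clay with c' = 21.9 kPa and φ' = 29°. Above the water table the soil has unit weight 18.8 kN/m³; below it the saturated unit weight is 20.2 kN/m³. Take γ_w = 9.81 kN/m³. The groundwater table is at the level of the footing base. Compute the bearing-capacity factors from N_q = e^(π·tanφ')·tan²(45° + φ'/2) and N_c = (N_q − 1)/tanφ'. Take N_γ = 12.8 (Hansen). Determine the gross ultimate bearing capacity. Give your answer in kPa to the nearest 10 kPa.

tan29° = 0.5543, so N_q = e^(π×0.5543)·tan²(59.5°) = 5.705 × 2.882 = 16.44.
N_c = (16.44 − 1)/tan29° = 27.86.
q = γ·D_f = 18.8 × 1.9 = 35.72 kPa.
For the ½γBN_γ term take γ' = 20.2 − 9.81 = 10.39 kN/m³ (soil below base is submerged).
c·N_c = 21.9 × 27.86 = 610.14 kPa
q·N_q = 35.72 × 16.443 = 587.35 kPa
0.5·γ·B·N_γ = 0.5 × 10.39 × 1.48 × 12.8 = 98.414 kPa
q_ult = 610.14 + 587.35 + 98.414 = 1295.9 kPa.

q_ult ≈ 1300 kPa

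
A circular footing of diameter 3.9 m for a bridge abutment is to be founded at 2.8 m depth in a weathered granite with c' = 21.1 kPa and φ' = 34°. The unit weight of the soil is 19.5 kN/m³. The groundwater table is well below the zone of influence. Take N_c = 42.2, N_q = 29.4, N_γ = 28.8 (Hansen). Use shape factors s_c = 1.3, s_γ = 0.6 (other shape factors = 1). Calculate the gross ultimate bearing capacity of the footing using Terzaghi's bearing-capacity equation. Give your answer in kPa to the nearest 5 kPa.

q = γ·D_f = 19.5 × 2.8 = 54.6 kPa.
c·N_c·s_c = 21.1 × 42.2 × 1.3 = 1157.5 kPa
q·N_q = 54.6 × 29.4 = 1605.2 kPa
0.5·γ·B·N_γ·s_γ = 0.5 × 19.5 × 3.9 × 28.8 × 0.6 = 657.07 kPa
q_ult = 1157.5 + 1605.2 + 657.07 = 3419.9 kPa.

q_ult ≈ 3420 kPa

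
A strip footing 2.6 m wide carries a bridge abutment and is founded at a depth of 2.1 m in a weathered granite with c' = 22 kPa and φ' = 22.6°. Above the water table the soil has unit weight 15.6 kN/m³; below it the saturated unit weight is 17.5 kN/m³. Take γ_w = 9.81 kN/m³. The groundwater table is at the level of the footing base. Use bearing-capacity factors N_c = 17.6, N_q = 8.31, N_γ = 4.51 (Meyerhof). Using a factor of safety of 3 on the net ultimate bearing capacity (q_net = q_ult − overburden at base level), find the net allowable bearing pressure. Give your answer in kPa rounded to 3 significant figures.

Effective surcharge at the founding depth q = γ·D_f = 15.6 × 2.1 = 32.76 kPa.
The water table coincides with the base, so in the self-weight term γ → γ' = 7.69 kN/m³.
q_ult = c·N_c + q·N_q + 0.5·γ·B·N_γ
     = 22 × 17.6 + 32.76 × 8.31 + 0.5 × 7.69 × 2.6 × 4.51
     = 387.2 + 272.24 + 45.086 = 704.52 kPa.
q_net = 704.52 − 32.76 = 671.76 kPa.
q_all(net) = 671.76 / 3 = 223.92 kPa.

q_all(net) ≈ 224 kPa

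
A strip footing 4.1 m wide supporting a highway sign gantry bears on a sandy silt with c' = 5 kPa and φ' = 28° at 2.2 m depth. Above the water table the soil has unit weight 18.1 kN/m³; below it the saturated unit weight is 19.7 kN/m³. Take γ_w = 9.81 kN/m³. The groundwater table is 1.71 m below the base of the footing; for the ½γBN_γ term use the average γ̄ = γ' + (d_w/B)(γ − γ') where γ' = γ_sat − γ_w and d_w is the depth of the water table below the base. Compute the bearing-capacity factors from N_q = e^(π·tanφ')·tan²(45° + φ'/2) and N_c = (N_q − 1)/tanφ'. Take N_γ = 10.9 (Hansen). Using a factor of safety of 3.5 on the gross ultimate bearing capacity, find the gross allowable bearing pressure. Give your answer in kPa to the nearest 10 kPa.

N_q = e^(π·tan28°)·tan²(59°) = 14.72; N_c = (N_q − 1)/tanφ' = 25.8.
Overburden at base level: q = 18.1 × 2.2 = 39.82 kPa.
The water table is 1.71 m below the base (< B = 4.1 m), so the ½γBN_γ term uses γ̄ = γ' + (d_w/B)(γ − γ') = 9.89 + (1.71/4.1)(18.1 − 9.89) = 13.314 kN/m³.
Cohesion term c·N_c = 5 × 25.803 = 129.02 kPa; surcharge term q·N_q = 39.82 × 14.72 = 586.15 kPa; self-weight term 0.5·γ·B·N_γ = 0.5 × 13.314 × 4.1 × 10.9 = 297.51 kPa.
q_ult = 129.02 + 586.15 + 297.51 = 1012.7 kPa.
q_all = 1012.7 / 3.5 = 289.33 kPa.

q_all ≈ 290 kPa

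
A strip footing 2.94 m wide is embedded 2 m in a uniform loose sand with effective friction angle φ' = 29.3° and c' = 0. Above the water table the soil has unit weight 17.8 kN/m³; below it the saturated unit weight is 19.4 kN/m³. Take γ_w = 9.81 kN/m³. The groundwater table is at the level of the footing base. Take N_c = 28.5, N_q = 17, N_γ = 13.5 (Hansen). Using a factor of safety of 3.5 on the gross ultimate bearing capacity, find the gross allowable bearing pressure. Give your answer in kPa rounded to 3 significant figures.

q_all ≈ 227 kPa

Effective surcharge at the founding depth q = γ·D_f = 17.8 × 2 = 35.6 kPa.
The water table coincides with the base, so in the self-weight term γ → γ' = 9.59 kN/m³.
q_ult = q·N_q + 0.5·γ·B·N_γ
     = 35.6 × 17 + 0.5 × 9.59 × 2.94 × 13.5
     = 605.2 + 190.31 = 795.51 kPa.
q_all = 795.51 / 3.5 = 227.29 kPa.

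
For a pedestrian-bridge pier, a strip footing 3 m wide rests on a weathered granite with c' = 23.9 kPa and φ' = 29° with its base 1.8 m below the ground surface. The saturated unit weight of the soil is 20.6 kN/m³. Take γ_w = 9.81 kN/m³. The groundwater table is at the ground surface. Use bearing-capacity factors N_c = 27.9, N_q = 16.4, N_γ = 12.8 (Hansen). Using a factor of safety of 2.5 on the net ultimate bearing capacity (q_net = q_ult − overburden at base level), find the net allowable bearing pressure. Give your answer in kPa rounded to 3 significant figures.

q_all(net) ≈ 469 kPa

With the water table at the surface the whole profile is submerged: γ' = 20.6 − 9.81 = 10.79 kN/m³, so q = γ'·D_f = 19.422 kPa; the same γ' applies in the ½γBN_γ term.
q_ult = c·N_c + q·N_q + 0.5·γ·B·N_γ
     = 23.9 × 27.9 + 19.422 × 16.4 + 0.5 × 10.79 × 3 × 12.8
     = 666.81 + 318.52 + 207.17 = 1192.5 kPa.
q_net = 1192.5 − 19.422 = 1173.1 kPa.
q_all(net) = 1173.1 / 2.5 = 469.23 kPa.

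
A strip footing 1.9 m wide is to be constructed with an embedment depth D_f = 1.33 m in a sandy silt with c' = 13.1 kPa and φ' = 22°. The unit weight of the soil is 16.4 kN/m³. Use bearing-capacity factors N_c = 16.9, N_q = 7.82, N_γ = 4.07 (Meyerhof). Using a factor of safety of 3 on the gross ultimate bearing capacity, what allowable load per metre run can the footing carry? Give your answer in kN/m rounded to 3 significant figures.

≈ 288 kN/m

q = γ·D_f = 16.4 × 1.33 = 21.812 kPa.
c·N_c = 13.1 × 16.9 = 221.39 kPa
q·N_q = 21.812 × 7.82 = 170.57 kPa
0.5·γ·B·N_γ = 0.5 × 16.4 × 1.9 × 4.07 = 63.411 kPa
q_ult = 221.39 + 170.57 + 63.411 = 455.37 kPa.
Gross allowable pressure q_all = 455.37 / 3 = 151.79 kPa.
Allowable wall load = q_all × B = 151.79 × 1.9 = 288.4 kN per metre run.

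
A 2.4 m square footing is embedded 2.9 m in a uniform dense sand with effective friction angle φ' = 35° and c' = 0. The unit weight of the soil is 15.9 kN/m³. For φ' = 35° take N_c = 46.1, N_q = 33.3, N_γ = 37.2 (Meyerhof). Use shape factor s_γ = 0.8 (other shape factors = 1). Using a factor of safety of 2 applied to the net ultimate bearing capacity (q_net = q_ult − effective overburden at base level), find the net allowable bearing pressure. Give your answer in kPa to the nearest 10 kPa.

Overburden at base level: q = 15.9 × 2.9 = 46.11 kPa.
Surcharge term q·N_q = 46.11 × 33.3 = 1535.5 kPa; self-weight term 0.5·γ·B·N_γ·s_γ = 0.5 × 15.9 × 2.4 × 37.2 × 0.8 = 567.82 kPa.
q_ult = 1535.5 + 567.82 = 2103.3 kPa.
Net ultimate: q_net = 2103.3 − 46.11 = 2057.2 kPa.
q_all(net) = 2057.2 / 2 = 1028.6 kPa.

q_all(net) ≈ 1030 kPa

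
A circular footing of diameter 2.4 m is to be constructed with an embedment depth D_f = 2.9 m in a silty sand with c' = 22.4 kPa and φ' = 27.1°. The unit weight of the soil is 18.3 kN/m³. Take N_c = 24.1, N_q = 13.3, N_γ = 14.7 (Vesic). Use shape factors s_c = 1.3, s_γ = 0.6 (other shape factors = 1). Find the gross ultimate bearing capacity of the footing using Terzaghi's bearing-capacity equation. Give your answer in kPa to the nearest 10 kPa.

q_ult ≈ 1600 kPa

Effective surcharge at the founding depth q = γ·D_f = 18.3 × 2.9 = 53.07 kPa.
q_ult = c·N_c·s_c + q·N_q + 0.5·γ·B·N_γ·s_γ
     = 22.4 × 24.1 × 1.3 + 53.07 × 13.3 + 0.5 × 18.3 × 2.4 × 14.7 × 0.6
     = 701.79 + 705.83 + 193.69 = 1601.3 kPa.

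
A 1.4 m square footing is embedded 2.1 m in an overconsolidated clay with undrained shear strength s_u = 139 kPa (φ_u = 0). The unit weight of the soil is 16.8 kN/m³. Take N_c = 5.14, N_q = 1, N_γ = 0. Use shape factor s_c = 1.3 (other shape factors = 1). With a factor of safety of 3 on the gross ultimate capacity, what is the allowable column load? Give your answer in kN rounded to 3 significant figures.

P_all ≈ 630 kN

Effective surcharge at the founding depth q = γ·D_f = 16.8 × 2.1 = 35.28 kPa.
q_ult = c·N_c·s_c + q·N_q
     = 139 × 5.14 × 1.3 + 35.28 × 1
     = 928.8 + 35.28 = 964.08 kPa.
Gross allowable pressure q_all = 964.08 / 3 = 321.36 kPa.
Footing area = 1.96 m², so allowable column load = 321.36 × 1.96 = 629.86 kN.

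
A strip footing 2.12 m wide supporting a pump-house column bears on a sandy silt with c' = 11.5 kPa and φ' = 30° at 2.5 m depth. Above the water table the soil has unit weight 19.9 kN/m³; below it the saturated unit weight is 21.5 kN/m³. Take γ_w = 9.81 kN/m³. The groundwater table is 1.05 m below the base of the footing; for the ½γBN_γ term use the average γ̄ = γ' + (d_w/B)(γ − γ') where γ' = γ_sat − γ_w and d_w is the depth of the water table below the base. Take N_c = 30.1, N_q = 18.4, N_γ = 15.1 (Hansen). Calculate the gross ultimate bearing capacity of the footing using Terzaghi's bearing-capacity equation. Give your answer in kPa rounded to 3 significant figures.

q = γ·D_f = 19.9 × 2.5 = 49.75 kPa.
γ' = 11.69 kN/m³; averaging over the depth B below the base, γ̄ = γ' + (d_w/B)(γ − γ') = 15.756 kN/m³.
c·N_c = 11.5 × 30.1 = 346.15 kPa
q·N_q = 49.75 × 18.4 = 915.4 kPa
0.5·γ·B·N_γ = 0.5 × 15.756 × 2.12 × 15.1 = 252.19 kPa
q_ult = 346.15 + 915.4 + 252.19 = 1513.7 kPa.

q_ult ≈ 1510 kPa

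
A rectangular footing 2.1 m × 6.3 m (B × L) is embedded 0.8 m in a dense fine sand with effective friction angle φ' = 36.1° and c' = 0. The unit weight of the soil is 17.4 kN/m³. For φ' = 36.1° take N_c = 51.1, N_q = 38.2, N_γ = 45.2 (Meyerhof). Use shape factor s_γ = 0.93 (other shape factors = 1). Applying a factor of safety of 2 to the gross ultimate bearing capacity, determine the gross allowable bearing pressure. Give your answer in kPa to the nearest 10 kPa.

Overburden at base level: q = 17.4 × 0.8 = 13.92 kPa.
Surcharge term q·N_q = 13.92 × 38.2 = 531.74 kPa; self-weight term 0.5·γ·B·N_γ·s_γ = 0.5 × 17.4 × 2.1 × 45.2 × 0.93 = 768 kPa.
q_ult = 531.74 + 768 = 1299.7 kPa.
q_all = q_ult / FS = 1299.7 / 2 = 649.87 kPa.

q_all ≈ 650 kPa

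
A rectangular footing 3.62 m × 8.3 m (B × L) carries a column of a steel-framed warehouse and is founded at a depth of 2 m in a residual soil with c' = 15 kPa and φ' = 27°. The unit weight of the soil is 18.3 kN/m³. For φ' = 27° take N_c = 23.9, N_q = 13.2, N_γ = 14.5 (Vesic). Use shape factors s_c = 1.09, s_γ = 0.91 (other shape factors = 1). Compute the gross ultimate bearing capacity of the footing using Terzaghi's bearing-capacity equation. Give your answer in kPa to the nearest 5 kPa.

Overburden at base level: q = 18.3 × 2 = 36.6 kPa.
Cohesion term c·N_c·s_c = 15 × 23.9 × 1.09 = 390.77 kPa; surcharge term q·N_q = 36.6 × 13.2 = 483.12 kPa; self-weight term 0.5·γ·B·N_γ·s_γ = 0.5 × 18.3 × 3.62 × 14.5 × 0.91 = 437.06 kPa.
q_ult = 390.77 + 483.12 + 437.06 = 1310.9 kPa.

q_ult ≈ 1310 kPa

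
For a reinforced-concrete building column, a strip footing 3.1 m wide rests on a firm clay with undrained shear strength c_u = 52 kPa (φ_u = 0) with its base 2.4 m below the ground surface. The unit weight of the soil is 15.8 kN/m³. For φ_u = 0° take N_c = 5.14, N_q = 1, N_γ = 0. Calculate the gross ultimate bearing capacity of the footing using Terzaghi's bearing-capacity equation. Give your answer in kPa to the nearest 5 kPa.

q_ult ≈ 305 kPa

Effective surcharge at the founding depth q = γ·D_f = 15.8 × 2.4 = 37.92 kPa.
q_ult = c·N_c + q·N_q
     = 52 × 5.14 + 37.92 × 1
     = 267.28 + 37.92 = 305.2 kPa.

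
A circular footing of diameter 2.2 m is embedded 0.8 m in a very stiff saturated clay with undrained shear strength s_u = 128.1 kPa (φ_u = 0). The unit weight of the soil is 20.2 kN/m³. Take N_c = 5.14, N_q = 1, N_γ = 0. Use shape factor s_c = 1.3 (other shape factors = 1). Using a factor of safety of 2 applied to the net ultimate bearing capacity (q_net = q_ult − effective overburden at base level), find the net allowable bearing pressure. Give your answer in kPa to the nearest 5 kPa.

Effective surcharge at the founding depth q = γ·D_f = 20.2 × 0.8 = 16.16 kPa.
q_ult = c·N_c·s_c + q·N_q
     = 128.1 × 5.14 × 1.3 + 16.16 × 1
     = 855.96 + 16.16 = 872.12 kPa.
Net ultimate: q_net = 872.12 − 16.16 = 855.96 kPa.
q_all(net) = 855.96 / 2 = 427.98 kPa.

q_all(net) ≈ 430 kPa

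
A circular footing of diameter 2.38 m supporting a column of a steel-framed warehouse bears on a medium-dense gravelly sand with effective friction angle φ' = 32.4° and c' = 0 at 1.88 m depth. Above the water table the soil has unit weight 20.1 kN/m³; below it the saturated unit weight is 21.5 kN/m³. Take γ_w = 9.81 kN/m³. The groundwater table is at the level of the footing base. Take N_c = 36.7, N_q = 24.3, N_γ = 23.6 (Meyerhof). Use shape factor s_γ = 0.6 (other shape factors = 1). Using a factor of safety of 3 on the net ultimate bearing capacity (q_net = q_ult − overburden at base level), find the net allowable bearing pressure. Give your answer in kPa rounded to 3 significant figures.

Overburden at base level: q = 20.1 × 1.88 = 37.788 kPa.
Below the base the soil is submerged, so the ½γBN_γ term uses γ' = 21.5 − 9.81 = 11.69 kN/m³.
Surcharge term q·N_q = 37.788 × 24.3 = 918.25 kPa; self-weight term 0.5·γ·B·N_γ·s_γ = 0.5 × 11.69 × 2.38 × 23.6 × 0.6 = 196.98 kPa.
q_ult = 918.25 + 196.98 = 1115.2 kPa.
q_net = 1115.2 − 37.788 = 1077.4 kPa.
q_all(net) = 1077.4 / 3 = 359.15 kPa.

q_all(net) ≈ 359 kPa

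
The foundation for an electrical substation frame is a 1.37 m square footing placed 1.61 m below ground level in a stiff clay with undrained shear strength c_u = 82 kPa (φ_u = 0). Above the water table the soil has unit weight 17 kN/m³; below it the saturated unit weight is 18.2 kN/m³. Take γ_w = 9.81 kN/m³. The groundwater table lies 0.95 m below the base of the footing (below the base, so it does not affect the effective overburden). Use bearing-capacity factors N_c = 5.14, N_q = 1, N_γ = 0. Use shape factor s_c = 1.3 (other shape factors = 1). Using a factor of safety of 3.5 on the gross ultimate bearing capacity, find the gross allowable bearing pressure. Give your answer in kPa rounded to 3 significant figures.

q_all ≈ 164 kPa

Overburden at base level: q = 17 × 1.61 = 27.37 kPa.
Cohesion term c·N_c·s_c = 82 × 5.14 × 1.3 = 547.92 kPa; surcharge term q·N_q = 27.37 × 1 = 27.37 kPa.
q_ult = 547.92 + 27.37 = 575.29 kPa.
q_all = 575.29 / 3.5 = 164.37 kPa.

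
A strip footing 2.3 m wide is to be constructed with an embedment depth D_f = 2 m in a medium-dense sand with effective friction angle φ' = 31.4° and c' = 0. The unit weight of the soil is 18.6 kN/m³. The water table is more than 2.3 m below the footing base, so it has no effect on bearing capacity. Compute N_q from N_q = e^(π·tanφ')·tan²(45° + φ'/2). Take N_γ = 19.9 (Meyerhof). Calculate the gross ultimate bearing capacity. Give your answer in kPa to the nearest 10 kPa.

q_ult ≈ 1230 kPa

tan31.4° = 0.6104, so N_q = e^(π×0.6104)·tan²(60.7°) = 6.805 × 3.175 = 21.61.
q = γ·D_f = 18.6 × 2 = 37.2 kPa.
q·N_q = 37.2 × 21.608 = 803.84 kPa
0.5·γ·B·N_γ = 0.5 × 18.6 × 2.3 × 19.9 = 425.66 kPa
q_ult = 803.84 + 425.66 = 1229.5 kPa.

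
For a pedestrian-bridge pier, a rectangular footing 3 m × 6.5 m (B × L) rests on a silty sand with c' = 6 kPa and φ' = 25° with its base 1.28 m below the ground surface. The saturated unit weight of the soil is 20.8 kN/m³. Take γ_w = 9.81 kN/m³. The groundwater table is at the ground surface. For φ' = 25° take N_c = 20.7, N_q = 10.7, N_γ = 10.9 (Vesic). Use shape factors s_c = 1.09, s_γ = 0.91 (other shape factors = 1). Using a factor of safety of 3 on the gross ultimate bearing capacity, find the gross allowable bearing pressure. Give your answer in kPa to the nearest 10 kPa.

q_all ≈ 150 kPa

Water table at ground surface, so effective unit weight γ' = 20.8 − 9.81 = 10.99 kN/m³ is used throughout; overburden q = 10.99 × 1.28 = 14.067 kPa; the same γ' applies in the ½γBN_γ term.
Cohesion term c·N_c·s_c = 6 × 20.7 × 1.09 = 135.38 kPa; surcharge term q·N_q = 14.067 × 10.7 = 150.52 kPa; self-weight term 0.5·γ·B·N_γ·s_γ = 0.5 × 10.99 × 3 × 10.9 × 0.91 = 163.51 kPa.
q_ult = 135.38 + 150.52 + 163.51 = 449.41 kPa.
q_all = 449.41 / 3 = 149.8 kPa.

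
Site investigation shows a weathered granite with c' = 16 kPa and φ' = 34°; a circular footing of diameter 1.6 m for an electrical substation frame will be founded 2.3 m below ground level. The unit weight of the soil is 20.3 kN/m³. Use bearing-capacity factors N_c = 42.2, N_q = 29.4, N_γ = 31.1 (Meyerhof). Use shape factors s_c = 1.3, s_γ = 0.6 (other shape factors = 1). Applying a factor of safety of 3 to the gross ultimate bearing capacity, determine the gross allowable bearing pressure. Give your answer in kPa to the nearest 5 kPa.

q_all ≈ 850 kPa

Effective surcharge at the founding depth q = γ·D_f = 20.3 × 2.3 = 46.69 kPa.
q_ult = c·N_c·s_c + q·N_q + 0.5·γ·B·N_γ·s_γ
     = 16 × 42.2 × 1.3 + 46.69 × 29.4 + 0.5 × 20.3 × 1.6 × 31.1 × 0.6
     = 877.76 + 1372.7 + 303.04 = 2553.5 kPa.
q_all = q_ult / FS = 2553.5 / 3 = 851.16 kPa.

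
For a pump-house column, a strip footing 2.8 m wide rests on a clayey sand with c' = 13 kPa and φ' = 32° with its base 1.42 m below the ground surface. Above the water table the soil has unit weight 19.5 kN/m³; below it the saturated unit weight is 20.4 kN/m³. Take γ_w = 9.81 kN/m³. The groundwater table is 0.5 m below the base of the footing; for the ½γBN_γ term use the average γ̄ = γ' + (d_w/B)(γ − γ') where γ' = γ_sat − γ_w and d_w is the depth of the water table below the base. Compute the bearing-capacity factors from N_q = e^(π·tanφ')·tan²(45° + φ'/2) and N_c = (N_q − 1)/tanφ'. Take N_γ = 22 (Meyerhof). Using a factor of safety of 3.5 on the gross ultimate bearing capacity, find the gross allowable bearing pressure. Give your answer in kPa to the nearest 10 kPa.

q_all ≈ 420 kPa

N_q = e^(π·tan32°)·tan²(61°) = 23.18; N_c = (N_q − 1)/tanφ' = 35.49.
q = γ·D_f = 19.5 × 1.42 = 27.69 kPa.
γ' = 10.59 kN/m³; averaging over the depth B below the base, γ̄ = γ' + (d_w/B)(γ − γ') = 12.181 kN/m³.
c·N_c = 13 × 35.49 = 461.37 kPa
q·N_q = 27.69 × 23.177 = 641.76 kPa
0.5·γ·B·N_γ = 0.5 × 12.181 × 2.8 × 22 = 375.18 kPa
q_ult = 461.37 + 641.76 + 375.18 = 1478.3 kPa.
q_all = 1478.3 / 3.5 = 422.38 kPa.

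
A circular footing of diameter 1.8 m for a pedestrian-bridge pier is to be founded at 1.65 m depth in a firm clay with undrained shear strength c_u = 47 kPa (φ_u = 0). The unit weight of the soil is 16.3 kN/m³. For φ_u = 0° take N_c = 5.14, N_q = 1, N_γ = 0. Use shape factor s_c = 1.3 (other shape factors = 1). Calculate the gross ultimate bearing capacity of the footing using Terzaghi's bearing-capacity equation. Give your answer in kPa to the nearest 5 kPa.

q_ult ≈ 340 kPa

Effective surcharge at the founding depth q = γ·D_f = 16.3 × 1.65 = 26.895 kPa.
q_ult = c·N_c·s_c + q·N_q
     = 47 × 5.14 × 1.3 + 26.895 × 1
     = 314.05 + 26.895 = 340.95 kPa.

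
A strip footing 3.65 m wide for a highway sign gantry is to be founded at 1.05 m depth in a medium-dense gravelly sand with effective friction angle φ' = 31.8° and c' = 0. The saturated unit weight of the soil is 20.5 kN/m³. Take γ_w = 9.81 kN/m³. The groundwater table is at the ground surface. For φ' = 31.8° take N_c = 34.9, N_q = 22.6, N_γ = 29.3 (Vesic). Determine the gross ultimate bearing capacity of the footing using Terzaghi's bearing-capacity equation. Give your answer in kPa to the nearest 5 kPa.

With the water table at the surface the whole profile is submerged: γ' = 20.5 − 9.81 = 10.69 kN/m³, so q = γ'·D_f = 11.225 kPa; the same γ' applies in the ½γBN_γ term.
q_ult = q·N_q + 0.5·γ·B·N_γ
     = 11.225 × 22.6 + 0.5 × 10.69 × 3.65 × 29.3
     = 253.67 + 571.62 = 825.29 kPa.

q_ult ≈ 825 kPa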